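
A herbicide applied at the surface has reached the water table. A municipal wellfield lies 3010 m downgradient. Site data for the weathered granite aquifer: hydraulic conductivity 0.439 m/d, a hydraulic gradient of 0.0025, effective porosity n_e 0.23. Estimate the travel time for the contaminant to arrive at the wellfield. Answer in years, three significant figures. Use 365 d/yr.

1730 years

q = Ki = 0.439 × 0.0025 = 0.001098 m/d
Average linear velocity = 0.001098 / 0.23 = 0.004772 m/d
t = L / v = 3010 / 0.004772 = 630800 d
   = 630800 / 365 = 1730 yr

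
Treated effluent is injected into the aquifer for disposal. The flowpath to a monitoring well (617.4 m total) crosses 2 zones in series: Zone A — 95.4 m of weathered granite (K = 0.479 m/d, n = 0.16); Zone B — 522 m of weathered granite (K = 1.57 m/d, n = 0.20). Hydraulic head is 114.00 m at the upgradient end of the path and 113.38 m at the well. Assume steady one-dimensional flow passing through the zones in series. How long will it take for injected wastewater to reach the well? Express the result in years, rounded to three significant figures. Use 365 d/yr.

281 years

Total head drop ΔH = 114.00 − 113.38 = 0.62 m
Continuity: the same q passes through each zone, so ΔH = q·Σ(L_j/K_j) — the zones act as resistances in series.
Σ(L/K) = 95.4/0.479 + 522/1.57 = 199.2 + 332.5 = 531.6 d
q = ΔH / Σ(L/K) = 0.62 / 531.6 = 0.001166 m/d (same in every zone)
Zone A: v = q/n = 0.001166/0.16 = 0.007289 m/d → t_A = 95.4/0.007289 = 13090 d
Zone B: v = q/n = 0.001166/0.20 = 0.005831 m/d → t_B = 522/0.005831 = 89520 d
Total t = 13090 + 89520 = 102600 d
   = 102600 / 365 = 281 yr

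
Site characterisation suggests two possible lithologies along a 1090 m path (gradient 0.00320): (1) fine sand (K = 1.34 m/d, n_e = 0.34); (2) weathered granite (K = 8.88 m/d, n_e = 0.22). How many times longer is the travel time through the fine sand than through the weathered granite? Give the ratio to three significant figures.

10.2

Unit 1 (fine sand): v = 1.34×0.0032/0.34 = 0.01261 m/d, t = 1090/0.01261 = 86430 d
Unit 2 (weathered granite): v = 8.88×0.0032/0.22 = 0.1292 m/d, t = 1090/0.1292 = 8439 d
t(fine sand) / t(weathered granite) = 86430/8439 = 10.2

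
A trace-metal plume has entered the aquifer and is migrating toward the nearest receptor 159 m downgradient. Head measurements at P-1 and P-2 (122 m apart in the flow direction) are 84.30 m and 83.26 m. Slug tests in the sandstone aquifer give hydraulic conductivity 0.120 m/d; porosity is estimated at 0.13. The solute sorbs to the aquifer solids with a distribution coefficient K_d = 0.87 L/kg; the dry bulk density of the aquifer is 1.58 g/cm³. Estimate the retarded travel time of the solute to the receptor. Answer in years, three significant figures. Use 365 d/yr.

641 years

Hydraulic gradient i = (84.30 − 83.26) / 122 = 1.04 / 122 = 0.008525
q = Ki = 0.120 × 0.008525 = 0.001023 m/d
Seepage velocity v = q / n = 0.001023 / 0.13 = 0.007869 m/d
Retardation R = 1 + ρ_b·K_d/n = 1 + 1.58×0.87/0.13 = 11.57
Contaminant velocity v_c = v/R = 0.007869/11.57 = 6.799e-4 m/d
t = L/v_c = 159/6.799e-4 = 233900 d
   = 233900/365 = 641 yr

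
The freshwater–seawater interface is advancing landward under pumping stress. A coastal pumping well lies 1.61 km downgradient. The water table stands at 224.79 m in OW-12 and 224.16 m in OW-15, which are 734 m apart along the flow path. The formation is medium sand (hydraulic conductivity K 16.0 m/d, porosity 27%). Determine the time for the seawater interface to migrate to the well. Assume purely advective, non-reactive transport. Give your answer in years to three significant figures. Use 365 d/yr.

86.7 years

Hydraulic gradient i = (224.79 − 224.16) / 734 = 0.63 / 734 = 8.583e-4
q = Ki = 16.0 × 8.583e-4 = 0.01373 m/d
Seepage velocity v = q / n = 0.01373 / 0.27 = 0.05086 m/d
L = 1.61 km = 1610 m
t = L / v = 1610 / 0.05086 = 31650 d
   = 31650 / 365 = 86.7 yr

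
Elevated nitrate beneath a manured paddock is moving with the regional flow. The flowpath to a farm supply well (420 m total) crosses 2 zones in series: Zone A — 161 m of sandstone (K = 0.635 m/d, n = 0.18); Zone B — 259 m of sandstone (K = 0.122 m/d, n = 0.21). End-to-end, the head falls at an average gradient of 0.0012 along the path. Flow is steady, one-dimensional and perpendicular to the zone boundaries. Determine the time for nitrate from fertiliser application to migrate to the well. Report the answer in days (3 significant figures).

Steady 1-D flow in series ⇒ the Darcy flux q is identical in every zone and the zone head losses add (resistances L/K in series).
Σ(L/K) = 161/0.635 + 259/0.122 = 253.5 + 2123 = 2376 d
K_eq = L_total / Σ(L/K) = 420 / 2376 = 0.1767 m/d
q = K_eq · i = 0.1767 × 0.0012 = 2.121e-4 m/d (same in every zone)
Zone A: v = q/n = 2.121e-4/0.18 = 0.001178 m/d → t_A = 161/0.001178 = 136600 d
Zone B: v = q/n = 2.121e-4/0.21 = 0.001010 m/d → t_B = 259/0.001010 = 256500 d
Total t = 136600 + 256500 = 393100 d

393000 days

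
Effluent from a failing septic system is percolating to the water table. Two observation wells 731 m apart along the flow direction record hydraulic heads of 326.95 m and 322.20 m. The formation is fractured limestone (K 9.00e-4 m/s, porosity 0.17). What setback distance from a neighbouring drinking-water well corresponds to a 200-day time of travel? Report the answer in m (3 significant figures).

594 m

Hydraulic gradient i = (326.95 − 322.20) / 731 = 4.75 / 731 = 0.006498
K = 9.00e-4 m/s × 86400 s/d = 77.76 m/d
q = Ki = 77.76 × 0.006498 = 0.5053 m/d
Seepage velocity v = q / n = 0.5053 / 0.17 = 2.972 m/d
L = v × T = 2.972 × 200 = 594.4 m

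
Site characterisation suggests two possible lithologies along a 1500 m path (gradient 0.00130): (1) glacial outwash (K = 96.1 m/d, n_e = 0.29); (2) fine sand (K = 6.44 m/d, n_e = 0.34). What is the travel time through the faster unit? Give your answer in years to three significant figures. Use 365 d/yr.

9.54 years

Unit 1 (glacial outwash): v = 96.1×0.0013/0.29 = 0.4308 m/d, t = 1500/0.4308 = 3482 d
Unit 2 (fine sand): v = 6.44×0.0013/0.34 = 0.02462 m/d, t = 1500/0.02462 = 60920 d
Faster: 3482 d / 365 = 9.54 yr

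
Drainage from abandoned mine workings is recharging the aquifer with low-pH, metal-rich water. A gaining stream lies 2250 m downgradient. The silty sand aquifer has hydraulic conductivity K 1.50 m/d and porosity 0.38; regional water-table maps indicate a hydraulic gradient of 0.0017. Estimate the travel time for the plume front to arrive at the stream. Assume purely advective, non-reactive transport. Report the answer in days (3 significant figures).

Darcy flux q = K·i = 1.50 × 0.0017 = 0.002550 m/d
Seepage velocity v = q / n = 0.002550 / 0.38 = 0.006711 m/d
t = L / v = 2250 / 0.006711 = 335300 d

335000 days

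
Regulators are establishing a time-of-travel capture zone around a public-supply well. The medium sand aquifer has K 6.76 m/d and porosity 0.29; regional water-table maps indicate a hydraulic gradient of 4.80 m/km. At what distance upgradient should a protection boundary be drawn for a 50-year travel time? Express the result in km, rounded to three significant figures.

Specific discharge q = 6.76 × 0.0048 = 0.03245 m/d
v = Ki/n = 6.76·0.0048/0.29 = 0.1119 m/d
T = 50 yr × 365 = 18250 d
L = v × T = 0.1119 × 18250 = 2042 m
   = 2.04 km

2.04 km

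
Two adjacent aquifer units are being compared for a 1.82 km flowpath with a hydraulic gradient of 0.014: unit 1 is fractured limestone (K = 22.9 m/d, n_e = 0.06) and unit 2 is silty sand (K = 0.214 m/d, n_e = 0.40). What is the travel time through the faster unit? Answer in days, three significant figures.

341 days

Unit 1 (fractured limestone): v = 22.9×0.014/0.06 = 5.343 m/d, t = 1820/5.343 = 340.6 d
Unit 2 (silty sand): v = 0.214×0.014/0.40 = 0.007490 m/d, t = 1820/0.007490 = 243000 d
Faster unit: t = 341 d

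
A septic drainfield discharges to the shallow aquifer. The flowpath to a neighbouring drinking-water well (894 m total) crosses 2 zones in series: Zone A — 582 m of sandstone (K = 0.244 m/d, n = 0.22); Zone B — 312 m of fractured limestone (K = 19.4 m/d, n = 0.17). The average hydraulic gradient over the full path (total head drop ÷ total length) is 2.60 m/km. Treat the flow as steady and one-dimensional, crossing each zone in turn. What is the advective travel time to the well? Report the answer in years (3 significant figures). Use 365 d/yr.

Steady 1-D flow in series ⇒ the Darcy flux q is identical in every zone and the zone head losses add (resistances L/K in series).
Σ(L/K) = 582/0.244 + 312/19.4 = 2385 + 16.08 = 2401 d
K_eq = L_total / Σ(L/K) = 894 / 2401 = 0.3723 m/d
q = K_eq · i = 0.3723 × 0.0026 = 9.680e-4 m/d (same in every zone)
Zone A: v = q/n = 9.680e-4/0.22 = 0.004400 m/d → t_A = 582/0.004400 = 132300 d
Zone B: v = q/n = 9.680e-4/0.17 = 0.005694 m/d → t_B = 312/0.005694 = 54800 d
Total t = 132300 + 54800 = 187100 d
   = 187100 / 365 = 513 yr

513 years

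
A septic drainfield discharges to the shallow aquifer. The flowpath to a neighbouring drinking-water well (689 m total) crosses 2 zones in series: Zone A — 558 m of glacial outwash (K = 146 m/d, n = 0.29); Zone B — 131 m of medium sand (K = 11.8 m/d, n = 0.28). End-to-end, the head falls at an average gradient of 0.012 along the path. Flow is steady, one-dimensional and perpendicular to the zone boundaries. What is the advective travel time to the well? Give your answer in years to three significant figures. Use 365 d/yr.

Continuity: the same q passes through each zone, so ΔH = q·Σ(L_j/K_j) — the zones act as resistances in series.
Σ(L/K) = 558/146 + 131/11.8 = 3.822 + 11.10 = 14.92 d
K_eq = L_total / Σ(L/K) = 689 / 14.92 = 46.17 m/d
q = K_eq · i = 46.17 × 0.012 = 0.5540 m/d (same in every zone)
Zone A: v = q/n = 0.5540/0.29 = 1.910 m/d → t_A = 558/1.910 = 292.1 d
Zone B: v = q/n = 0.5540/0.28 = 1.979 m/d → t_B = 131/1.979 = 66.21 d
Total t = 292.1 + 66.21 = 358.3 d
   = 358.3 / 365 = 0.982 yr

0.982 years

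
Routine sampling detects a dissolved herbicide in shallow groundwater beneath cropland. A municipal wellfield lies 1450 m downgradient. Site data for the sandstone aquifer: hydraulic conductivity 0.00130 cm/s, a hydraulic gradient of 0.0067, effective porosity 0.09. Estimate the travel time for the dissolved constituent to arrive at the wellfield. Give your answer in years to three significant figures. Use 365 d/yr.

47.5 years

K = 0.00130 cm/s × 864 = 1.123 m/d
Specific discharge q = 1.123 × 0.0067 = 0.007525 m/d
Average linear velocity = 0.007525 / 0.09 = 0.08362 m/d
t = L / v = 1450 / 0.08362 = 17340 d
   = 17340 / 365 = 47.5 yr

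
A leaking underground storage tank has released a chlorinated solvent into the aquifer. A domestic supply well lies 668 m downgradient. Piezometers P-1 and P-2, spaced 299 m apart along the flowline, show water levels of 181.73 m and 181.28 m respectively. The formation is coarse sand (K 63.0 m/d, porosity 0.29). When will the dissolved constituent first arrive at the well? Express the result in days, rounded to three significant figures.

Hydraulic gradient i = (181.73 − 181.28) / 299 = 0.45 / 299 = 0.001505
Darcy flux q = K·i = 63.0 × 0.001505 = 0.09482 m/d
v = Ki/n = 63.0·0.001505/0.29 = 0.3270 m/d
t = L / v = 668 / 0.3270 = 2043 d

2040 days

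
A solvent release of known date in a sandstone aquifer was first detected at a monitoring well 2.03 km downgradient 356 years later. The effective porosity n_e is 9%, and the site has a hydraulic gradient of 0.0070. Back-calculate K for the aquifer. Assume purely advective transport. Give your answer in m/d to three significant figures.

t = 356 years = 129900 d
L = 2.03 km = 2030 m
v = L / t = 2030 / 129900 = 0.01562 m/d
K = v · n / i = 0.01562 × 0.09 / 0.0070 = 0.201 m/d

0.201 m/d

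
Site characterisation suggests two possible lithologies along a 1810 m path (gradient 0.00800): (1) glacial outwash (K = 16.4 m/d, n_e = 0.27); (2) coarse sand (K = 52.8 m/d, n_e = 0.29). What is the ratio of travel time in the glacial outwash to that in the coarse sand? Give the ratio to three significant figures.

3.00

Unit 1 (glacial outwash): v = 16.4×0.0080/0.27 = 0.4859 m/d, t = 1810/0.4859 = 3725 d
Unit 2 (coarse sand): v = 52.8×0.0080/0.29 = 1.457 m/d, t = 1810/1.457 = 1243 d
t(glacial outwash) / t(coarse sand) = 3725/1243 = 3.00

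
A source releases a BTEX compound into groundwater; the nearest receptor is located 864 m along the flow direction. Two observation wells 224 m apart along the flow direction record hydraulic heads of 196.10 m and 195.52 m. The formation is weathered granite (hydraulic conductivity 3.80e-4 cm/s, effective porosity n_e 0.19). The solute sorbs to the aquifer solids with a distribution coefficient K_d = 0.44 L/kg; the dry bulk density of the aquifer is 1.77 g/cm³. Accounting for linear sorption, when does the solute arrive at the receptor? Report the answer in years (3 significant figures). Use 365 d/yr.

Hydraulic gradient i = (196.10 − 195.52) / 224 = 0.58 / 224 = 0.002589
K = 3.80e-4 cm/s × 864 = 0.3283 m/d
q = Ki = 0.3283 × 0.002589 = 8.501e-4 m/d
v_s = q/n_e = 8.501e-4/0.19 = 0.004474 m/d
Retardation R = 1 + ρ_b·K_d/n = 1 + 1.77×0.44/0.19 = 5.099
Contaminant velocity v_c = v/R = 0.004474/5.099 = 8.775e-4 m/d
t = L/v_c = 864/8.775e-4 = 984600 d
   = 984600/365 = 2700 yr

2700 years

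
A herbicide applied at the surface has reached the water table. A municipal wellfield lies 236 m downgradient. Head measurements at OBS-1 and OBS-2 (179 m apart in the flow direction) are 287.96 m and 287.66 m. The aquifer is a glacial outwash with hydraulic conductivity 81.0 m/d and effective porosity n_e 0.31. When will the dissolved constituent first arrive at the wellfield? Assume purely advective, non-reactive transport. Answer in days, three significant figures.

539 days

Hydraulic gradient i = (287.96 − 287.66) / 179 = 0.30 / 179 = 0.001676
q = Ki = 81.0 × 0.001676 = 0.1358 m/d
Average linear velocity = 0.1358 / 0.31 = 0.4379 m/d
t = L / v = 236 / 0.4379 = 538.9 d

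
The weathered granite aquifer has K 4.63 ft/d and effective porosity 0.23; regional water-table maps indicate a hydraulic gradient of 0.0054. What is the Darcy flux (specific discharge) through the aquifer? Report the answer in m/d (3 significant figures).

0.00762 m/d

K = 4.63 ft/d × 0.3048 = 1.411 m/d
Specific discharge q = 1.411 × 0.0054 = 0.007621 m/d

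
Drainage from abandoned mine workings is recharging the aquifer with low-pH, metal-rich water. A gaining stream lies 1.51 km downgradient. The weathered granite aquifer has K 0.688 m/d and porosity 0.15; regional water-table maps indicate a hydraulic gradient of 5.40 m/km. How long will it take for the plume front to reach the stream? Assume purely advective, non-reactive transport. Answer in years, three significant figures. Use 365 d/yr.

167 years

Darcy flux q = K·i = 0.688 × 0.0054 = 0.003715 m/d
Seepage velocity v = q / n = 0.003715 / 0.15 = 0.02477 m/d
L = 1.51 km = 1510 m
t = L / v = 1510 / 0.02477 = 60970 d
   = 60970 / 365 = 167 yr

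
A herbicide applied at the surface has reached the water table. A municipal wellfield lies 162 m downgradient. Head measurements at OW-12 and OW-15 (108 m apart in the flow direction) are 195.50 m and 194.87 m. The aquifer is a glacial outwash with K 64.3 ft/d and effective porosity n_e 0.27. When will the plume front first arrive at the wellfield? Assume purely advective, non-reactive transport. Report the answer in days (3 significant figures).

Hydraulic gradient i = (195.50 − 194.87) / 108 = 0.63 / 108 = 0.005833
K = 64.3 ft/d × 0.3048 = 19.60 m/d
q = Ki = 19.60 × 0.005833 = 0.1143 m/d
Seepage velocity v = q / n = 0.1143 / 0.27 = 0.4234 m/d
t = L / v = 162 / 0.4234 = 382.6 d

383 days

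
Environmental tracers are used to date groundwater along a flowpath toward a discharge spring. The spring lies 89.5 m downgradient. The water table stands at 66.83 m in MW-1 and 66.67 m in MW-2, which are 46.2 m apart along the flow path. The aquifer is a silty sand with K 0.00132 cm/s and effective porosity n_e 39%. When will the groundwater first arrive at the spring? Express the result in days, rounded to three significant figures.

8840 days

Hydraulic gradient i = (66.83 − 66.67) / 46.2 = 0.16 / 46.2 = 0.003463
K = 0.00132 cm/s × 864 = 1.140 m/d
Specific discharge q = 1.140 × 0.003463 = 0.003950 m/d
v_s = q/n_e = 0.003950/0.39 = 0.01013 m/d
t = L / v = 89.5 / 0.01013 = 8837 d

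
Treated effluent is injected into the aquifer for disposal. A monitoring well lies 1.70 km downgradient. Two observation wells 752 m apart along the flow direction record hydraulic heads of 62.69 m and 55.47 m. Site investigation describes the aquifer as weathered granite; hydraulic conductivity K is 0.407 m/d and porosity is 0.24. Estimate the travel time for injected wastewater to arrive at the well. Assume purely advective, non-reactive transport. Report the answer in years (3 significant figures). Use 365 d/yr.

286 years

Hydraulic gradient i = (62.69 − 55.47) / 752 = 7.22 / 752 = 0.009601
Darcy flux q = K·i = 0.407 × 0.009601 = 0.003908 m/d
Average linear velocity = 0.003908 / 0.24 = 0.01628 m/d
L = 1.70 km = 1700 m
t = L / v = 1700 / 0.01628 = 104400 d
   = 104400 / 365 = 286 yr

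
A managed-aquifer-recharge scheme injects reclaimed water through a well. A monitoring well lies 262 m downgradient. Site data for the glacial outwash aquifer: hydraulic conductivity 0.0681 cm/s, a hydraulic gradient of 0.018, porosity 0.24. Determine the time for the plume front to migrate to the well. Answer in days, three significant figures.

59.4 days

K = 0.0681 cm/s × 864 = 58.84 m/d
q = Ki = 58.84 × 0.018 = 1.059 m/d
v_s = q/n_e = 1.059/0.24 = 4.413 m/d
t = L / v = 262 / 4.413 = 59.37 d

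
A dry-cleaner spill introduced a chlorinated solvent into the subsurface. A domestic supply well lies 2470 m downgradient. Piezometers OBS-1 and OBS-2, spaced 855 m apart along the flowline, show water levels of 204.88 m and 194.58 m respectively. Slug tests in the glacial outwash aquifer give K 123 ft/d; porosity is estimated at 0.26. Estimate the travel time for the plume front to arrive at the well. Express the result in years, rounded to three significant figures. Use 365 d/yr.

Hydraulic gradient i = (204.88 − 194.58) / 855 = 10.30 / 855 = 0.01205
K = 123 ft/d × 0.3048 = 37.49 m/d
Darcy flux q = K·i = 37.49 × 0.01205 = 0.4516 m/d
v = Ki/n = 37.49·0.01205/0.26 = 1.737 m/d
t = L / v = 2470 / 1.737 = 1422 d
   = 1422 / 365 = 3.90 yr

3.90 years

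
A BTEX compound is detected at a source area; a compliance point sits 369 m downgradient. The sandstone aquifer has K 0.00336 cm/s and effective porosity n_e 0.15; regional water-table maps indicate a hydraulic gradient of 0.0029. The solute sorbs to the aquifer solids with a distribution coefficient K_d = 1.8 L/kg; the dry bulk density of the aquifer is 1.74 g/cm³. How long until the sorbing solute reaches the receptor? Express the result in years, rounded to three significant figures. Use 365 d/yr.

K = 0.00336 cm/s × 864 = 2.903 m/d
Specific discharge q = 2.903 × 0.0029 = 0.008419 m/d
Average linear velocity = 0.008419 / 0.15 = 0.05613 m/d
Retardation R = 1 + ρ_b·K_d/n = 1 + 1.74×1.8/0.15 = 21.88
Contaminant velocity v_c = v/R = 0.05613/21.88 = 0.002565 m/d
t = L/v_c = 369/0.002565 = 143900 d
   = 143900/365 = 394 yr

394 years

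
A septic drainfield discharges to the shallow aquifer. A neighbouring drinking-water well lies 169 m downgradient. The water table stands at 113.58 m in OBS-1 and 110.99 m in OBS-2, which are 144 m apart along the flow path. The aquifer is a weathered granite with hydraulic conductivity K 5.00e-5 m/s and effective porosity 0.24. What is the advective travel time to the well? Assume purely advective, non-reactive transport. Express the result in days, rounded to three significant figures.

522 days

Hydraulic gradient i = (113.58 − 110.99) / 144 = 2.59 / 144 = 0.01799
K = 5.00e-5 m/s × 86400 s/d = 4.320 m/d
q = Ki = 4.320 × 0.01799 = 0.07770 m/d
v_s = q/n_e = 0.07770/0.24 = 0.3238 m/d
t = L / v = 169 / 0.3238 = 522.0 d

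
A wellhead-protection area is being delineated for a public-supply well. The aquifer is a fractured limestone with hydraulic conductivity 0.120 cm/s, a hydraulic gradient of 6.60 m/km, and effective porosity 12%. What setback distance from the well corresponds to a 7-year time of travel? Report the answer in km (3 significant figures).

14.6 km

K = 0.120 cm/s × 864 = 103.7 m/d
Darcy flux q = K·i = 103.7 × 0.0066 = 0.6843 m/d
Seepage velocity v = q / n = 0.6843 / 0.12 = 5.702 m/d
T = 7 yr × 365 = 2555 d
L = v × T = 5.702 × 2555 = 14570 m
   = 14.6 km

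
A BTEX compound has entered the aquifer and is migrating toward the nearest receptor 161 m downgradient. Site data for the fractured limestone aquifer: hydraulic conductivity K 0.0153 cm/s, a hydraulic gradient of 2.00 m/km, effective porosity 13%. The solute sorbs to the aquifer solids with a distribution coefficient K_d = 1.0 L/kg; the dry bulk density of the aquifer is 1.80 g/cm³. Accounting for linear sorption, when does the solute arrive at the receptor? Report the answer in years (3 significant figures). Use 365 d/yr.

32.2 years

K = 0.0153 cm/s × 864 = 13.22 m/d
Darcy flux q = K·i = 13.22 × 0.0020 = 0.02644 m/d
v_s = q/n_e = 0.02644/0.13 = 0.2034 m/d
Retardation R = 1 + ρ_b·K_d/n = 1 + 1.80×1.0/0.13 = 14.85
Contaminant velocity v_c = v/R = 0.2034/14.85 = 0.01370 m/d
t = L/v_c = 161/0.01370 = 11750 d
   = 11750/365 = 32.2 yr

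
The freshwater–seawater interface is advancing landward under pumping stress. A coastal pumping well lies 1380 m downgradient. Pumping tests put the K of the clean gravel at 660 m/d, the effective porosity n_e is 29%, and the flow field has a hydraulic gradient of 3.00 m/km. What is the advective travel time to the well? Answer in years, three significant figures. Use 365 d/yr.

Darcy flux q = K·i = 660 × 0.0030 = 1.980 m/d
v = Ki/n = 660·0.0030/0.29 = 6.828 m/d
t = L / v = 1380 / 6.828 = 202.1 d
   = 202.1 / 365 = 0.554 yr

0.554 years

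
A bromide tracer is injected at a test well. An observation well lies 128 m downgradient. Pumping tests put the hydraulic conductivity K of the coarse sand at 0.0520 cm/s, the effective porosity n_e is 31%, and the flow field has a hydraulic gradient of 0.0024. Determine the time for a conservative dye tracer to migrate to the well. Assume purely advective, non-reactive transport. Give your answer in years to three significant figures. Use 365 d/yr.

1.01 years

K = 0.0520 cm/s × 864 = 44.93 m/d
Darcy flux q = K·i = 44.93 × 0.0024 = 0.1078 m/d
v = Ki/n = 44.93·0.0024/0.31 = 0.3478 m/d
t = L / v = 128 / 0.3478 = 368.0 d
   = 368.0 / 365 = 1.01 yr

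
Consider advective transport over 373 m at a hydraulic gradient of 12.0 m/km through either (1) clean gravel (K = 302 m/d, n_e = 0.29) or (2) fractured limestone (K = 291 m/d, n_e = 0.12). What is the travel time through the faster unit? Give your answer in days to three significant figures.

Unit 1 (clean gravel): v = 302×0.012/0.29 = 12.50 m/d, t = 373/12.50 = 29.85 d
Unit 2 (fractured limestone): v = 291×0.012/0.12 = 29.10 m/d, t = 373/29.10 = 12.82 d
Faster unit: t = 12.8 d

12.8 days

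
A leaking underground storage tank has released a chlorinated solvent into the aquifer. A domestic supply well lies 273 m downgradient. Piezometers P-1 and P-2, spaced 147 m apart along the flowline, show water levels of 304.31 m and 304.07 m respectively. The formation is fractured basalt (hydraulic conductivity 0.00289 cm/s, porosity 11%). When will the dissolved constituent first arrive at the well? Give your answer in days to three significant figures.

Hydraulic gradient i = (304.31 − 304.07) / 147 = 0.24 / 147 = 0.001633
K = 0.00289 cm/s × 864 = 2.497 m/d
q = Ki = 2.497 × 0.001633 = 0.004077 m/d
v_s = q/n_e = 0.004077/0.11 = 0.03706 m/d
t = L / v = 273 / 0.03706 = 7366 d

7370 days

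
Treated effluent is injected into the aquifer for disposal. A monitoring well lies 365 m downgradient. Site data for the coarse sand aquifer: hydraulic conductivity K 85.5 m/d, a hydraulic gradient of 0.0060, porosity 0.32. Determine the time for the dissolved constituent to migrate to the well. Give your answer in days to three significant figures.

228 days

Specific discharge q = 85.5 × 0.0060 = 0.5130 m/d
Seepage velocity v = q / n = 0.5130 / 0.32 = 1.603 m/d
t = L / v = 365 / 1.603 = 227.7 d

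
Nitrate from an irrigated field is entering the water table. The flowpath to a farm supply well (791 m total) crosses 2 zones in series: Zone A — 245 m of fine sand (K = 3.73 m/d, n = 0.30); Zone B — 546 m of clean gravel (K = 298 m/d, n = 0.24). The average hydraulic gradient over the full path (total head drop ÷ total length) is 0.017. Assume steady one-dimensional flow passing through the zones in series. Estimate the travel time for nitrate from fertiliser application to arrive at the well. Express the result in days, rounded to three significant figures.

1030 days

For zones in series the flux q is common to all zones; the equivalent conductivity is the harmonic (thickness-weighted) mean, K_eq = L_total / Σ(L_j/K_j).
Σ(L/K) = 245/3.73 + 546/298 = 65.68 + 1.832 = 67.52 d
K_eq = L_total / Σ(L/K) = 791 / 67.52 = 11.72 m/d
q = K_eq · i = 11.72 × 0.017 = 0.1992 m/d (same in every zone)
Zone A: v = q/n = 0.1992/0.30 = 0.6639 m/d → t_A = 245/0.6639 = 369.0 d
Zone B: v = q/n = 0.1992/0.24 = 0.8299 m/d → t_B = 546/0.8299 = 657.9 d
Total t = 369.0 + 657.9 = 1027 d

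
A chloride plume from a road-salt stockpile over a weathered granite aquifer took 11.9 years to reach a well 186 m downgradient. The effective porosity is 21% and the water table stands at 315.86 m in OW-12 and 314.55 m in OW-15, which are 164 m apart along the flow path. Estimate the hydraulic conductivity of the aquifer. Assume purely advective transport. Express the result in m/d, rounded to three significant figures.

Hydraulic gradient i = (315.86 − 314.55) / 164 = 1.31 / 164 = 0.007988
t = 11.9 years = 4344 d
v = L / t = 186 / 4344 = 0.04282 m/d
K = v · n / i = 0.04282 × 0.21 / 0.007988 = 1.13 m/d

1.13 m/d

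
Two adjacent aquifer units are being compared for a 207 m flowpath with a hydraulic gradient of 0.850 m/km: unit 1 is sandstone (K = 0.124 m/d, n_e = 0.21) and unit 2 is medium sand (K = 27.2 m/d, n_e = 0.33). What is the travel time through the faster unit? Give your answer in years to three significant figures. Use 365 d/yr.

8.09 years

Unit 1 (sandstone): v = 0.124×8.5e-4/0.21 = 5.019e-4 m/d, t = 207/5.019e-4 = 412400 d
Unit 2 (medium sand): v = 27.2×8.5e-4/0.33 = 0.07006 m/d, t = 207/0.07006 = 2955 d
Faster: 2955 d / 365 = 8.09 yr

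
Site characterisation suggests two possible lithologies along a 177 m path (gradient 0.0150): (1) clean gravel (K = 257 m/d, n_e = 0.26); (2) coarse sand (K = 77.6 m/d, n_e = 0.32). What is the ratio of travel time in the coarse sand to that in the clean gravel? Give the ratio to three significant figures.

Unit 1 (clean gravel): v = 257×0.015/0.26 = 14.83 m/d, t = 177/14.83 = 11.94 d
Unit 2 (coarse sand): v = 77.6×0.015/0.32 = 3.637 m/d, t = 177/3.637 = 48.66 d
t(coarse sand) / t(clean gravel) = 48.66/11.94 = 4.08

4.08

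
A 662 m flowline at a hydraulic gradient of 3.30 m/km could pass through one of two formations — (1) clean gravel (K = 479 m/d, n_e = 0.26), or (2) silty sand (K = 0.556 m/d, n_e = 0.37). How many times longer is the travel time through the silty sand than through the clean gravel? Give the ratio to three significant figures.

Unit 1 (clean gravel): v = 479×0.0033/0.26 = 6.080 m/d, t = 662/6.080 = 108.9 d
Unit 2 (silty sand): v = 0.556×0.0033/0.37 = 0.004959 m/d, t = 662/0.004959 = 133500 d
t(silty sand) / t(clean gravel) = 133500/108.9 = 1230

1230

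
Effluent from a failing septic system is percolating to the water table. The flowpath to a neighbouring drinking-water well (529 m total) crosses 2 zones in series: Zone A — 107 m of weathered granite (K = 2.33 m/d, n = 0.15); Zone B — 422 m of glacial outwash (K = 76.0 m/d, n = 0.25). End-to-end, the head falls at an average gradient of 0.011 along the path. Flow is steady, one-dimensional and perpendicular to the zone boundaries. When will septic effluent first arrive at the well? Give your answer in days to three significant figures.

Steady 1-D flow in series ⇒ the Darcy flux q is identical in every zone and the zone head losses add (resistances L/K in series).
Σ(L/K) = 107/2.33 + 422/76.0 = 45.92 + 5.553 = 51.48 d
K_eq = L_total / Σ(L/K) = 529 / 51.48 = 10.28 m/d
q = K_eq · i = 10.28 × 0.011 = 0.1130 m/d (same in every zone)
Zone A: v = q/n = 0.1130/0.15 = 0.7536 m/d → t_A = 107/0.7536 = 142.0 d
Zone B: v = q/n = 0.1130/0.25 = 0.4522 m/d → t_B = 422/0.4522 = 933.3 d
Total t = 142.0 + 933.3 = 1075 d

1080 days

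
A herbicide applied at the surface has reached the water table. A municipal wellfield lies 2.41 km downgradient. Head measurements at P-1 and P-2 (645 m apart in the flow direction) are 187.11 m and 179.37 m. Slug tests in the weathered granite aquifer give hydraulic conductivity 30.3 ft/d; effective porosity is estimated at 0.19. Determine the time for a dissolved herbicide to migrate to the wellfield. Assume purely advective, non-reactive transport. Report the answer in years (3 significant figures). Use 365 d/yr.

Hydraulic gradient i = (187.11 − 179.37) / 645 = 7.74 / 645 = 0.01200
K = 30.3 ft/d × 0.3048 = 9.235 m/d
Specific discharge q = 9.235 × 0.01200 = 0.1108 m/d
v = Ki/n = 9.235·0.01200/0.19 = 0.5833 m/d
L = 2.41 km = 2410 m
t = L / v = 2410 / 0.5833 = 4132 d
   = 4132 / 365 = 11.3 yr

11.3 years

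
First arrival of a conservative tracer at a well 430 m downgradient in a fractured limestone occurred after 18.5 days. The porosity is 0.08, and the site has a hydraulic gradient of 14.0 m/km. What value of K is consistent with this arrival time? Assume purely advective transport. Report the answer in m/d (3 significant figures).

v = L / t = 430 / 18.5 = 23.24 m/d
K = v · n / i = 23.24 × 0.08 / 0.014 = 133 m/d

133 m/d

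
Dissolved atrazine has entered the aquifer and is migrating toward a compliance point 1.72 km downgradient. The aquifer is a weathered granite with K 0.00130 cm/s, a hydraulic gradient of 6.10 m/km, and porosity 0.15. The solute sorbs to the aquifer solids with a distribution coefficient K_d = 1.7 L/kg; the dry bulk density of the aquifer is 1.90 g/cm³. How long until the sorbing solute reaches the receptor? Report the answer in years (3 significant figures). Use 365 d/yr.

K = 0.00130 cm/s × 864 = 1.123 m/d
q = Ki = 1.123 × 0.0061 = 0.006852 m/d
v_s = q/n_e = 0.006852/0.15 = 0.04568 m/d
Retardation R = 1 + ρ_b·K_d/n = 1 + 1.90×1.7/0.15 = 22.53
Contaminant velocity v_c = v/R = 0.04568/22.53 = 0.002027 m/d
L = 1.72 km = 1720 m
t = L/v_c = 1720/0.002027 = 848500 d
   = 848500/365 = 2320 yr

2320 years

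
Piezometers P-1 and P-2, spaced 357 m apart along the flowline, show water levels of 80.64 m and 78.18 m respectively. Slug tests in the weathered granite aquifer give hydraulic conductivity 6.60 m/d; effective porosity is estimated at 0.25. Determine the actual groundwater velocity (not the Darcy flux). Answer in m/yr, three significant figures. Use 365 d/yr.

Hydraulic gradient i = (80.64 − 78.18) / 357 = 2.46 / 357 = 0.006891
Specific discharge q = 6.60 × 0.006891 = 0.04548 m/d
v = Ki/n = 6.60·0.006891/0.25 = 0.1819 m/d
   = 0.1819 × 365 = 66.4 m/yr

66.4 m/yr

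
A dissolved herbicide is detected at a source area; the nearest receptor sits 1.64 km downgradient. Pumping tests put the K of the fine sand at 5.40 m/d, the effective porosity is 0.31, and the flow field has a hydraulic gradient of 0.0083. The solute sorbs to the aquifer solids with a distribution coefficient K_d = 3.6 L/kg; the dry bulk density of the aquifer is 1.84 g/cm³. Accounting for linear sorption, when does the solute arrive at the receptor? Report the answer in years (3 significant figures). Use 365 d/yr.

q = Ki = 5.40 × 0.0083 = 0.04482 m/d
v_s = q/n_e = 0.04482/0.31 = 0.1446 m/d
Retardation R = 1 + ρ_b·K_d/n = 1 + 1.84×3.6/0.31 = 22.37
Contaminant velocity v_c = v/R = 0.1446/22.37 = 0.006464 m/d
L = 1.64 km = 1640 m
t = L/v_c = 1640/0.006464 = 253700 d
   = 253700/365 = 695 yr

695 years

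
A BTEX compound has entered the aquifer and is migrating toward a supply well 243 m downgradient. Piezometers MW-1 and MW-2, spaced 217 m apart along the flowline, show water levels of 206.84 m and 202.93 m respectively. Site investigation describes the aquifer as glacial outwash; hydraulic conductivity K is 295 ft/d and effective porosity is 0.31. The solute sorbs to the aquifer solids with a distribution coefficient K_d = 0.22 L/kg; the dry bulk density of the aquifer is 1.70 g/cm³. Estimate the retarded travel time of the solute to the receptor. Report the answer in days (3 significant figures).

Hydraulic gradient i = (206.84 − 202.93) / 217 = 3.91 / 217 = 0.01802
K = 295 ft/d × 0.3048 = 89.92 m/d
Specific discharge q = 89.92 × 0.01802 = 1.620 m/d
Seepage velocity v = q / n = 1.620 / 0.31 = 5.226 m/d
Retardation R = 1 + ρ_b·K_d/n = 1 + 1.70×0.22/0.31 = 2.206
Contaminant velocity v_c = v/R = 5.226/2.206 = 2.369 m/d
t = L/v_c = 243/2.369 = 102.6 d

103 days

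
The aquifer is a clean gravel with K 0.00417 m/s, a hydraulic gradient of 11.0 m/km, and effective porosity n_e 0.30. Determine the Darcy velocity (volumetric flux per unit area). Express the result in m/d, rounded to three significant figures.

K = 0.00417 m/s × 86400 s/d = 360.3 m/d
q = Ki = 360.3 × 0.011 = 3.963 m/d

3.96 m/d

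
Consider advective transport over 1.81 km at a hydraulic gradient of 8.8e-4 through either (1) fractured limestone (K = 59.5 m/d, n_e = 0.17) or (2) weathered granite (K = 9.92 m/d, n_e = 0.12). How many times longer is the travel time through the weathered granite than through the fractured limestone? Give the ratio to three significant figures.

Unit 1 (fractured limestone): v = 59.5×8.8e-4/0.17 = 0.3080 m/d, t = 1810/0.3080 = 5877 d
Unit 2 (weathered granite): v = 9.92×8.8e-4/0.12 = 0.07275 m/d, t = 1810/0.07275 = 24880 d
t(weathered granite) / t(fractured limestone) = 24880/5877 = 4.23

4.23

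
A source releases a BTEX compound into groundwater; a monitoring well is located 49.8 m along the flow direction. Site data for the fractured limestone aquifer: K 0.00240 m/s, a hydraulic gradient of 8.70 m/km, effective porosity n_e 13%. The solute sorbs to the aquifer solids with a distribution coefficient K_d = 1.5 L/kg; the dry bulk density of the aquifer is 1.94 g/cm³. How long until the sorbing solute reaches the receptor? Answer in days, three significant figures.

83.9 days

K = 0.00240 m/s × 86400 s/d = 207.4 m/d
Darcy flux q = K·i = 207.4 × 0.0087 = 1.804 m/d
v_s = q/n_e = 1.804/0.13 = 13.88 m/d
Retardation R = 1 + ρ_b·K_d/n = 1 + 1.94×1.5/0.13 = 23.38
Contaminant velocity v_c = v/R = 13.88/23.38 = 0.5934 m/d
t = L/v_c = 49.8/0.5934 = 83.92 d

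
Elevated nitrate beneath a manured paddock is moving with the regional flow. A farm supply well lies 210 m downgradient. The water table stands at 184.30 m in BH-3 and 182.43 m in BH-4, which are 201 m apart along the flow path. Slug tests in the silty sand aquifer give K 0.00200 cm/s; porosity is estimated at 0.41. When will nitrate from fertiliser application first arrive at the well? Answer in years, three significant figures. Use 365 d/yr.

14.7 years

Hydraulic gradient i = (184.30 − 182.43) / 201 = 1.87 / 201 = 0.009303
K = 0.00200 cm/s × 864 = 1.728 m/d
q = Ki = 1.728 × 0.009303 = 0.01608 m/d
v = Ki/n = 1.728·0.009303/0.41 = 0.03921 m/d
t = L / v = 210 / 0.03921 = 5356 d
   = 5356 / 365 = 14.7 yr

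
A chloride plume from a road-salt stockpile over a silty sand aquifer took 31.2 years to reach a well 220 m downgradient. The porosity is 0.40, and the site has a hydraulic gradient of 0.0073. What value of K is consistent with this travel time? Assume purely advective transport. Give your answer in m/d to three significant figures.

1.06 m/d

t = 31.2 years = 11390 d
v = L / t = 220 / 11390 = 0.01932 m/d
K = v · n / i = 0.01932 × 0.40 / 0.0073 = 1.06 m/d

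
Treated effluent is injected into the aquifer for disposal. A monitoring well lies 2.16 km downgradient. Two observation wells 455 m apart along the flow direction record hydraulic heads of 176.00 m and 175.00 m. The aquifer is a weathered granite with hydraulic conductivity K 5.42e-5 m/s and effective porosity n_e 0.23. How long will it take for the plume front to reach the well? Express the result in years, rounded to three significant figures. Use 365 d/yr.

132 years

Hydraulic gradient i = (176.00 − 175.00) / 455 = 1.00 / 455 = 0.002198
K = 5.42e-5 m/s × 86400 s/d = 4.683 m/d
Darcy flux q = K·i = 4.683 × 0.002198 = 0.01029 m/d
v = Ki/n = 4.683·0.002198/0.23 = 0.04475 m/d
L = 2.16 km = 2160 m
t = L / v = 2160 / 0.04475 = 48270 d
   = 48270 / 365 = 132 yr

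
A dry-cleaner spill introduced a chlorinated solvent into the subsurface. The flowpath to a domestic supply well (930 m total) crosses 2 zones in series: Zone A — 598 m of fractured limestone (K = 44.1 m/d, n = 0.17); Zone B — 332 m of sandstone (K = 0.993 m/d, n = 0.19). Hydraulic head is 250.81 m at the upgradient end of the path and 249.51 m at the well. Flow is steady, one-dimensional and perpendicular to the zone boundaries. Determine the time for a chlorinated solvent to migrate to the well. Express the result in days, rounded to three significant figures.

44100 days

Total head drop ΔH = 250.81 − 249.51 = 1.30 m
Steady 1-D flow in series ⇒ the Darcy flux q is identical in every zone and the zone head losses add (resistances L/K in series).
Σ(L/K) = 598/44.1 + 332/0.993 = 13.56 + 334.3 = 347.9 d
q = ΔH / Σ(L/K) = 1.30 / 347.9 = 0.003737 m/d (same in every zone)
Zone A: v = q/n = 0.003737/0.17 = 0.02198 m/d → t_A = 598/0.02198 = 27210 d
Zone B: v = q/n = 0.003737/0.19 = 0.01967 m/d → t_B = 332/0.01967 = 16880 d
Total t = 27210 + 16880 = 44090 d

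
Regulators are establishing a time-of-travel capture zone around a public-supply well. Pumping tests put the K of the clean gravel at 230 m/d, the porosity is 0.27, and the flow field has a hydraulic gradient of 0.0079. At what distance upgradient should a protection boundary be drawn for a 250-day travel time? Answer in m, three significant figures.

1680 m

Specific discharge q = 230 × 0.0079 = 1.817 m/d
Average linear velocity = 1.817 / 0.27 = 6.730 m/d
L = v × T = 6.730 × 250 = 1682 m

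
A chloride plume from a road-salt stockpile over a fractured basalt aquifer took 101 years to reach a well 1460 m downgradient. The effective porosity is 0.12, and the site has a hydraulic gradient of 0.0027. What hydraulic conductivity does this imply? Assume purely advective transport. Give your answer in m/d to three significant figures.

t = 101 years = 36870 d
v = L / t = 1460 / 36870 = 0.03960 m/d
K = v · n / i = 0.03960 × 0.12 / 0.0027 = 1.76 m/d

1.76 m/d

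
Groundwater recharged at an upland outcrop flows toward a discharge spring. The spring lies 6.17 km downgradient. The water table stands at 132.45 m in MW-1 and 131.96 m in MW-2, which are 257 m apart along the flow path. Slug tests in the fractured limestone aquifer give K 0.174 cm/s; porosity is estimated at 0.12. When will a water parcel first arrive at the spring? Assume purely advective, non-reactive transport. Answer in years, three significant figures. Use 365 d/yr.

Hydraulic gradient i = (132.45 − 131.96) / 257 = 0.49 / 257 = 0.001907
K = 0.174 cm/s × 864 = 150.3 m/d
Darcy flux q = K·i = 150.3 × 0.001907 = 0.2866 m/d
Seepage velocity v = q / n = 0.2866 / 0.12 = 2.389 m/d
L = 6.17 km = 6170 m
t = L / v = 6170 / 2.389 = 2583 d
   = 2583 / 365 = 7.08 yr

7.08 years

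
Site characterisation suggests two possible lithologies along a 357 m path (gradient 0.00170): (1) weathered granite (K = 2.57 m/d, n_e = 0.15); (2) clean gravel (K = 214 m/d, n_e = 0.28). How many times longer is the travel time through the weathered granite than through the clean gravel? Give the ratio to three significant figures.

Unit 1 (weathered granite): v = 2.57×0.0017/0.15 = 0.02913 m/d, t = 357/0.02913 = 12260 d
Unit 2 (clean gravel): v = 214×0.0017/0.28 = 1.299 m/d, t = 357/1.299 = 274.8 d
t(weathered granite) / t(clean gravel) = 12260/274.8 = 44.6

44.6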